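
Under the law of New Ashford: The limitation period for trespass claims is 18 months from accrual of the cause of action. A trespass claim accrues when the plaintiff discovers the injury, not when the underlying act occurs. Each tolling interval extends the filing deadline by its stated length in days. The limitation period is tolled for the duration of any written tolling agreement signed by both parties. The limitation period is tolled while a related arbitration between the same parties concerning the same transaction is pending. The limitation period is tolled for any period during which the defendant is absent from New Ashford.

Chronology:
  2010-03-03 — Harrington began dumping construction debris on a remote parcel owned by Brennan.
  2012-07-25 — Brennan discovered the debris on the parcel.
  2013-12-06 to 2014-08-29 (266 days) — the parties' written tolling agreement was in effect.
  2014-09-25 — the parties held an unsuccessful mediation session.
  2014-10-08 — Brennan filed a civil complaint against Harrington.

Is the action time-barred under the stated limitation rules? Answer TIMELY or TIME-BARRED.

TIMELY

Accrual is tied to discovery, so the period began on 2012-07-25 rather than on 2010-03-03 when the act occurred.
Adding the 18 months base period to 2012-07-25 gives a deadline of 2014-01-25, before any tolling.
The written tolling agreement from 2013-12-06 to 2014-08-29 tolled the period for 266 days, extending the deadline to 2014-10-18.
None of the other events listed affects the running of the period under the stated rules.
Filing on 2014-10-08 beat the 2014-10-18 deadline — the action is timely.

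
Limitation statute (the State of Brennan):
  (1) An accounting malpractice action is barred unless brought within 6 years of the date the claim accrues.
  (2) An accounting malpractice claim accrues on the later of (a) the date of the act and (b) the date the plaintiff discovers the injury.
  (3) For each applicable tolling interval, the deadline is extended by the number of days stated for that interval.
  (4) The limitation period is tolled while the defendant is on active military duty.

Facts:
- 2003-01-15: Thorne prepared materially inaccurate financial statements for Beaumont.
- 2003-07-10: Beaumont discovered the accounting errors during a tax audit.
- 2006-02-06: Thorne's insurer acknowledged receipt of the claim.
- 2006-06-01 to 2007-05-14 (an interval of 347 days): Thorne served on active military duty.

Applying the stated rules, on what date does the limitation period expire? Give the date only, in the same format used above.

2010-06-22

Because discovery on 2003-07-10 post-dates the 2003-01-15 act, accrual under the later-of rule falls on 2003-07-10.
The untolled deadline — 6 years after 2003-07-10 — is 2009-07-10.
The period was tolled for 347 days by the defendant's active military service (2006-06-01 to 2007-05-14), pushing the deadline to 2010-06-22.
Nothing else in the chronology tolls or restarts the period.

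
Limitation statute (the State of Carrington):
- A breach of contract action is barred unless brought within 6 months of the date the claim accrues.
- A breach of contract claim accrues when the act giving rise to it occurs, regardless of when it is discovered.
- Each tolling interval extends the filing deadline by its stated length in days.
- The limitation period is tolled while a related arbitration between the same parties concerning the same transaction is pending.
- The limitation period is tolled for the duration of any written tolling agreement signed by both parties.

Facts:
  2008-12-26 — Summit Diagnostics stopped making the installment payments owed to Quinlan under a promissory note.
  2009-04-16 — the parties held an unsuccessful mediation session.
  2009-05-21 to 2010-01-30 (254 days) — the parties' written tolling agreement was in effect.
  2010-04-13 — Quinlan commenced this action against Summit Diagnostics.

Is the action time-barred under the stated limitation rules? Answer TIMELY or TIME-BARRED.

The claim accrued on 2008-12-26, the date of the act.
6 months from 2008-12-26 is 2009-06-26.
The period was tolled for 254 days by the written tolling agreement (2009-05-21 to 2010-01-30), pushing the deadline to 2010-03-07.
The other events in the timeline have no effect on the limitation period under the stated rules.
Quinlan filed on 2010-04-13, after the 2010-03-07 deadline, so the action is time-barred.

TIME-BARRED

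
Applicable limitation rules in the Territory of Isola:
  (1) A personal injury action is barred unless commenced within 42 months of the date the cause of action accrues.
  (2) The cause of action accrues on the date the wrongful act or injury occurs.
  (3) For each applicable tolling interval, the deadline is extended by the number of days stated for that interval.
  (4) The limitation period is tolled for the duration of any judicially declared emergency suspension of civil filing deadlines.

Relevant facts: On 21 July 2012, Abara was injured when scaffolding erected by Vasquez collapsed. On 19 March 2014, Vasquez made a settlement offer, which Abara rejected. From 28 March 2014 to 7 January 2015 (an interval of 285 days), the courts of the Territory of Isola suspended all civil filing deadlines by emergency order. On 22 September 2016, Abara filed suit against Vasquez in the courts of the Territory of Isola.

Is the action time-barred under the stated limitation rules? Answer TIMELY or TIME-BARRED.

The claim accrued on 21 July 2012, when the wrongful act occurred.
42 months from 21 July 2012 is 21 January 2016.
Because the emergency suspension of filing deadlines ran from 28 March 2014 to 7 January 2015, the deadline is extended by 285 days to 1 November 2016.
The other events in the timeline have no effect on the limitation period under the stated rules.
The 22 September 2016 filing precedes the 1 November 2016 deadline; the claim is timely.

TIMELY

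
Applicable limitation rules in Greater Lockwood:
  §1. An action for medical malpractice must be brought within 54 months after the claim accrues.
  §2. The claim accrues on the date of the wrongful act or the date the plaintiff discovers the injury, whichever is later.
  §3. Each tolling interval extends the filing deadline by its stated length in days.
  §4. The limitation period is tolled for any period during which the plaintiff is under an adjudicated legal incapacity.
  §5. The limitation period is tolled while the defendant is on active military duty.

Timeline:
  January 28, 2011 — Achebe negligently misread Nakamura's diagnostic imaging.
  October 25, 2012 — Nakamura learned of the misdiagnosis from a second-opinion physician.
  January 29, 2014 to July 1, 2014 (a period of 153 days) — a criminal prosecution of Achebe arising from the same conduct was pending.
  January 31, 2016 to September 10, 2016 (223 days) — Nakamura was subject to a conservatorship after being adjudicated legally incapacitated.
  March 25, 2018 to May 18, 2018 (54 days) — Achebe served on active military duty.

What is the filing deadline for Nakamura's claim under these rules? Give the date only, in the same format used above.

The claim accrued on October 25, 2012 — the later of the January 28, 2011 act and the October 25, 2012 discovery.
54 months from October 25, 2012 is April 25, 2017.
The plaintiff's legal incapacity from January 31, 2016 to September 10, 2016 tolled the period for 223 days, extending the deadline to December 4, 2017.
The defendant's active military service starting March 25, 2018 came too late — the period had run on December 4, 2017 — and so does not extend the deadline.
The pending criminal prosecution from January 29, 2014 to July 1, 2014 does not toll the period, because no stated rule makes a criminal prosecution a tolling event.

December 4, 2017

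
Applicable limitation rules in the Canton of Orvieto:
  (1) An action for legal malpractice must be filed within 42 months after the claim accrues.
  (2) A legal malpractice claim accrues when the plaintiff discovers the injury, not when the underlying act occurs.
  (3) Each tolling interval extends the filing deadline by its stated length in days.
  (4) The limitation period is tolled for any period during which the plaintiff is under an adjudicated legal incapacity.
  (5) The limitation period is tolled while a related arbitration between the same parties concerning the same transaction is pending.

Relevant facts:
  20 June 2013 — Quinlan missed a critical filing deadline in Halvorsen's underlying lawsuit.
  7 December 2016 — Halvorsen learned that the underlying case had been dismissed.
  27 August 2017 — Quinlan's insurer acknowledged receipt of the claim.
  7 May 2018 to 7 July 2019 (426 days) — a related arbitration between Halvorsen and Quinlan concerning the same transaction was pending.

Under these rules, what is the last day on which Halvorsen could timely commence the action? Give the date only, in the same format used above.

The claim did not accrue until Halvorsen discovered the injury on 7 December 2016; the 20 June 2013 act date does not start the clock under the stated rule.
The untolled deadline — 42 months after 7 December 2016 — is 7 June 2020.
Because the pending related arbitration ran from 7 May 2018 to 7 July 2019, the deadline is extended by 426 days to 7 August 2021.
The other events in the timeline have no effect on the limitation period under the stated rules.

7 August 2021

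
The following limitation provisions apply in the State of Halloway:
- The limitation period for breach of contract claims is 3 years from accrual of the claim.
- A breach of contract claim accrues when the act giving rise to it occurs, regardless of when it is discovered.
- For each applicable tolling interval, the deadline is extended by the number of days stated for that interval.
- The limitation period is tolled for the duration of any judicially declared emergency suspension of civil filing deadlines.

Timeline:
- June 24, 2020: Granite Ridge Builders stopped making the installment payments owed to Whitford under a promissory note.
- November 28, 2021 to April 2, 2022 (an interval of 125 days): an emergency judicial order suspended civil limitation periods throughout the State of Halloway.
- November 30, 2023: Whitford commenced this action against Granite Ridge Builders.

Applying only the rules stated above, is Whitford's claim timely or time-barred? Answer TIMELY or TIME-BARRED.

TIME-BARRED

The claim accrued on June 24, 2020, the date of the act.
Adding the 3 years base period to June 24, 2020 gives a deadline of June 24, 2023, before any tolling.
The period was tolled for 125 days by the emergency suspension of filing deadlines (November 28, 2021 to April 2, 2022), pushing the deadline to October 27, 2023.
Filing on November 30, 2023 missed the October 27, 2023 deadline — the action is time-barred.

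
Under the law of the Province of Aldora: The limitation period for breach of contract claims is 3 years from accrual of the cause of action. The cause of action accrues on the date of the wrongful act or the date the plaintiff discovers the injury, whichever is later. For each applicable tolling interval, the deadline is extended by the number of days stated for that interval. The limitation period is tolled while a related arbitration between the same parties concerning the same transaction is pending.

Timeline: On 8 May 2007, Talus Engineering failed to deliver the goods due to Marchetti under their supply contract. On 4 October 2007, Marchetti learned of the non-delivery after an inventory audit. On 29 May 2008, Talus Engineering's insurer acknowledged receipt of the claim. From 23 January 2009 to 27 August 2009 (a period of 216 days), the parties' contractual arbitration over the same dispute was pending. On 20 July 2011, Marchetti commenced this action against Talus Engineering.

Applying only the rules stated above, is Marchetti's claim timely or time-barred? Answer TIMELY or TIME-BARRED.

The claim accrued on 4 October 2007 — the later of the 8 May 2007 act and the 4 October 2007 discovery.
3 years from 4 October 2007 is 4 October 2010.
The period was tolled for 216 days by the pending related arbitration (23 January 2009 to 27 August 2009), pushing the deadline to 8 May 2011.
Nothing else in the chronology tolls or restarts the period.
Marchetti filed on 20 July 2011, after the 8 May 2011 deadline, so the action is time-barred.

TIME-BARRED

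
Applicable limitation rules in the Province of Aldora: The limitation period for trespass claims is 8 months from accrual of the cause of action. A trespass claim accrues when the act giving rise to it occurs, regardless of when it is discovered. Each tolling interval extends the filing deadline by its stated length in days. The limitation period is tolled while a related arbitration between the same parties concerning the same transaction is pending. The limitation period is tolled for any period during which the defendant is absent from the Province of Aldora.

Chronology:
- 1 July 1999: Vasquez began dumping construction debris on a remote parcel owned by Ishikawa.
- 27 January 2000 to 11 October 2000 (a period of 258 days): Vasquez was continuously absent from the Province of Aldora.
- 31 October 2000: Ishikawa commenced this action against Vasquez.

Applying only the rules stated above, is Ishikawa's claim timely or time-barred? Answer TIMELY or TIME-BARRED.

TIMELY

The limitation period began to run on 1 July 1999.
The untolled deadline — 8 months after 1 July 1999 — is 1 March 2000.
Because the defendant's absence from the jurisdiction ran from 27 January 2000 to 11 October 2000, the deadline is extended by 258 days to 14 November 2000.
Filing on 31 October 2000 beat the 14 November 2000 deadline — the action is timely.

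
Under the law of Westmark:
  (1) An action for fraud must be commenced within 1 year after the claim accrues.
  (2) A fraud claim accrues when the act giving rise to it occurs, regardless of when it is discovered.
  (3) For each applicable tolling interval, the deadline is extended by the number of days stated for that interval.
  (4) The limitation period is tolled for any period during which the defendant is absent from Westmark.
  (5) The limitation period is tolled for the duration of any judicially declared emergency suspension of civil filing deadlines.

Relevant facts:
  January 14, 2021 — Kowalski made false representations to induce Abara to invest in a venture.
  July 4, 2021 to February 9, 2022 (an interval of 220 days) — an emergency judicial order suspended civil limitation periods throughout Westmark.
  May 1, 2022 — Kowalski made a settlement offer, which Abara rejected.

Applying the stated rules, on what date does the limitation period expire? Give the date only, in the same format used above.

August 22, 2022

The limitation period began to run on January 14, 2021.
The untolled deadline — 1 year after January 14, 2021 — is January 14, 2022.
The period was tolled for 220 days by the emergency suspension of filing deadlines (July 4, 2021 to February 9, 2022), pushing the deadline to August 22, 2022.
Nothing else in the chronology tolls or restarts the period.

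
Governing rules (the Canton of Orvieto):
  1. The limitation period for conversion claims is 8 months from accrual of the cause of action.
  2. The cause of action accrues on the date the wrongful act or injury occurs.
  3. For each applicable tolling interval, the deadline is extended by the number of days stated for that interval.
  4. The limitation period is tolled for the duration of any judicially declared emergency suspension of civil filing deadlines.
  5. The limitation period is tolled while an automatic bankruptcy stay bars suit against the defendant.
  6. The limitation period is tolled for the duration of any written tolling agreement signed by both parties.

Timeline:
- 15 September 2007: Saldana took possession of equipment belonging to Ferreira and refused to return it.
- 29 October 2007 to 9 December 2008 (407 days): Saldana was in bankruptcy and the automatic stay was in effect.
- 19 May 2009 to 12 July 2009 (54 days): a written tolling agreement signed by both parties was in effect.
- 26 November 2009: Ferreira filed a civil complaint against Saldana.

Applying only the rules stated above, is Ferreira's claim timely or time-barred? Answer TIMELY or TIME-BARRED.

TIME-BARRED

The claim accrued on 15 September 2007, when the wrongful act occurred.
8 months from 15 September 2007 is 15 May 2008.
Because the automatic bankruptcy stay ran from 29 October 2007 to 9 December 2008, the deadline is extended by 407 days to 26 June 2009.
The written tolling agreement from 19 May 2009 to 12 July 2009 tolled the period for 54 days, extending the deadline to 19 August 2009.
The 26 November 2009 filing falls after the 19 August 2009 deadline; the claim is time-barred.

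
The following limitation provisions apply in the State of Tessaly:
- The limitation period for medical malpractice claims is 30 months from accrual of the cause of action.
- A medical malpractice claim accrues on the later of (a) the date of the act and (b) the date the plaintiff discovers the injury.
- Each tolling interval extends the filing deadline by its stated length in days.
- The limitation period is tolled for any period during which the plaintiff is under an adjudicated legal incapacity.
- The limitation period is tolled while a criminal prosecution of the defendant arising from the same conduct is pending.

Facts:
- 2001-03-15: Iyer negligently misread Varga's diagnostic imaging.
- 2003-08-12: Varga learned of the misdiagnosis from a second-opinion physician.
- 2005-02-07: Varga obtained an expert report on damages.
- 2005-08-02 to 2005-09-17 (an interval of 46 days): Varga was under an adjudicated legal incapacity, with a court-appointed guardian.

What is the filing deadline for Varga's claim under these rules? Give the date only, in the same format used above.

Because discovery on 2003-08-12 post-dates the 2001-03-15 act, accrual under the later-of rule falls on 2003-08-12.
Adding the 30 months base period to 2003-08-12 gives a deadline of 2006-02-12, before any tolling.
Because the plaintiff's legal incapacity ran from 2005-08-02 to 2005-09-17, the deadline is extended by 46 days to 2006-03-30.
None of the other events listed affects the running of the period under the stated rules.

2006-03-30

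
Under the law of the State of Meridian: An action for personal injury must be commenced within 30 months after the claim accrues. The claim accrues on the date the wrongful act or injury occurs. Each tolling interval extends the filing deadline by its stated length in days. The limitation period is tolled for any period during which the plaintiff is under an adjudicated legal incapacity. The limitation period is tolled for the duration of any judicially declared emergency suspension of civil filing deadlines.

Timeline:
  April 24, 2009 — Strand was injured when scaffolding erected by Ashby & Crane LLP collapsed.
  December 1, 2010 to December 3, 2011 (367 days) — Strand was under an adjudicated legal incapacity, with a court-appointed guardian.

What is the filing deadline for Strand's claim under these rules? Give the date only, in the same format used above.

The limitation period began to run on April 24, 2009.
30 months from April 24, 2009 is October 24, 2011.
Because the plaintiff's legal incapacity ran from December 1, 2010 to December 3, 2011, the deadline is extended by 367 days to October 25, 2012.

October 25, 2012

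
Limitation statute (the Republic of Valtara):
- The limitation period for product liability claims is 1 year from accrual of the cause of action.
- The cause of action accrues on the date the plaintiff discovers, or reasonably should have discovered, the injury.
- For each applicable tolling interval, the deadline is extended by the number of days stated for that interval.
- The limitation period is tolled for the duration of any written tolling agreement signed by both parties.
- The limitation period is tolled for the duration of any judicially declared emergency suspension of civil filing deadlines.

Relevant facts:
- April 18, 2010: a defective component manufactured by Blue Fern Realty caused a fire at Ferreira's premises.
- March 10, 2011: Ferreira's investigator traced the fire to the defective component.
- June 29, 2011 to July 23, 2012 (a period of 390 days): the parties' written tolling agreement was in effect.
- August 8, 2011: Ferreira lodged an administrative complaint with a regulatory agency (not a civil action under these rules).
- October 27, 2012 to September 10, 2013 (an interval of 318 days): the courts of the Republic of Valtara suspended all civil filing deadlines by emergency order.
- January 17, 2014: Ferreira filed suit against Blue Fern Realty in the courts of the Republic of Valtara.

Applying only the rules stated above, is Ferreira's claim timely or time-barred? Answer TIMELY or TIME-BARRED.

TIMELY

Accrual is tied to discovery, so the period began on March 10, 2011 rather than on April 18, 2010 when the act occurred.
The untolled deadline — 1 year after March 10, 2011 — is March 10, 2012.
The period was tolled for 390 days by the written tolling agreement (June 29, 2011 to July 23, 2012), pushing the deadline to April 4, 2013.
Because the emergency suspension of filing deadlines ran from October 27, 2012 to September 10, 2013, the deadline is extended by 318 days to February 16, 2014.
Nothing else in the chronology tolls or restarts the period.
Filing on January 17, 2014 beat the February 16, 2014 deadline — the action is timely.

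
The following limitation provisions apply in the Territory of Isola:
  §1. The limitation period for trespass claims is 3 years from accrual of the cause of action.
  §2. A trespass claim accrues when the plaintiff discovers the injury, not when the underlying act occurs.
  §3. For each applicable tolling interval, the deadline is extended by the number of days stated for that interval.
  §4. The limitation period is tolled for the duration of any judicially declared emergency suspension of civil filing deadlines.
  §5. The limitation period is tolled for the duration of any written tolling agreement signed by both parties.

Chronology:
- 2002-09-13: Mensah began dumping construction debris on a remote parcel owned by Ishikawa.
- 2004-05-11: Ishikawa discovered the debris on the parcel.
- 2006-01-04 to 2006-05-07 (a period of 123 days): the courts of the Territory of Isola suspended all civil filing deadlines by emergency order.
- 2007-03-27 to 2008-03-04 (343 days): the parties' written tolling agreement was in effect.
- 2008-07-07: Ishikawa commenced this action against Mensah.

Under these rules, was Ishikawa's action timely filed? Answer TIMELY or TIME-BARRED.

TIMELY

The claim did not accrue until Ishikawa discovered the injury on 2004-05-11; the 2002-09-13 act date does not start the clock under the stated rule.
The untolled deadline — 3 years after 2004-05-11 — is 2007-05-11.
The period was tolled for 123 days by the emergency suspension of filing deadlines (2006-01-04 to 2006-05-07), pushing the deadline to 2007-09-11.
The written tolling agreement from 2007-03-27 to 2008-03-04 tolled the period for 343 days, extending the deadline to 2008-08-19.
Filing on 2008-07-07 beat the 2008-08-19 deadline — the action is timely.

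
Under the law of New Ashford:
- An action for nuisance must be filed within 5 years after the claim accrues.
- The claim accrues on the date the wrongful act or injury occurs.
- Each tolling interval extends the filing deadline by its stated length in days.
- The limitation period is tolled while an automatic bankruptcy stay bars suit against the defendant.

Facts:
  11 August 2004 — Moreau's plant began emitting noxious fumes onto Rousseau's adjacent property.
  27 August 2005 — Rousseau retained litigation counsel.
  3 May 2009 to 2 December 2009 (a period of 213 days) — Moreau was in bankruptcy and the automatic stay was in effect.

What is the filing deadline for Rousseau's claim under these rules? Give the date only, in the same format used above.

12 March 2010

The limitation period began to run on 11 August 2004.
5 years from 11 August 2004 is 11 August 2009.
The automatic bankruptcy stay from 3 May 2009 to 2 December 2009 tolled the period for 213 days, extending the deadline to 12 March 2010.
Nothing else in the chronology tolls or restarts the period.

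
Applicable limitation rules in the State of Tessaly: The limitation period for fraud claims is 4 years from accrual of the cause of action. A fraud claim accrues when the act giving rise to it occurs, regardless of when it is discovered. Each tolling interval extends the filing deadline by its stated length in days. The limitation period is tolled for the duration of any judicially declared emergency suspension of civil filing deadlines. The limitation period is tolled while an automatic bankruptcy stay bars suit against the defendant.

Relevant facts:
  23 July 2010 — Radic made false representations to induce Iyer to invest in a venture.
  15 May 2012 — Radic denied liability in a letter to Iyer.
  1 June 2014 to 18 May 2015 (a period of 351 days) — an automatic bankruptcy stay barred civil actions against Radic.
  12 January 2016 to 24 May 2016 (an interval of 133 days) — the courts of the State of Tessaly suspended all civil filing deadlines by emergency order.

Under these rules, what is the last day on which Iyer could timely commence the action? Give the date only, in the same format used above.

9 July 2015

The limitation period began to run on 23 July 2010.
The untolled deadline — 4 years after 23 July 2010 — is 23 July 2014.
The period was tolled for 351 days by the automatic bankruptcy stay (1 June 2014 to 18 May 2015), pushing the deadline to 9 July 2015.
By the time the emergency suspension of filing deadlines began on 12 January 2016, the limitation period had already expired on 9 July 2015; that interval cannot revive it.
Nothing else in the chronology tolls or restarts the period.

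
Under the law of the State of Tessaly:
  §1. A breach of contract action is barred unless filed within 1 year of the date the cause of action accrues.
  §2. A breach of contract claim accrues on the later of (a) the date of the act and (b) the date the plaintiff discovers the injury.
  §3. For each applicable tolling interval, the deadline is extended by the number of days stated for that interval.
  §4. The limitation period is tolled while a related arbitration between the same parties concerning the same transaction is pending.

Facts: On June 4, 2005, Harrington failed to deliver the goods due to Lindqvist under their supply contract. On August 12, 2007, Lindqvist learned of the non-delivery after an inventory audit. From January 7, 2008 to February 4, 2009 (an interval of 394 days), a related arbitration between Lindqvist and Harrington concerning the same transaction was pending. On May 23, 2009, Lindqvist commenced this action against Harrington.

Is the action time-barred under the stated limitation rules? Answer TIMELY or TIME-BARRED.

TIMELY

Taking the later of the act (June 4, 2005) and discovery (August 12, 2007), the claim accrued on August 12, 2007.
The untolled deadline — 1 year after August 12, 2007 — is August 12, 2008.
The period was tolled for 394 days by the pending related arbitration (January 7, 2008 to February 4, 2009), pushing the deadline to September 10, 2009.
The May 23, 2009 filing precedes the September 10, 2009 deadline; the claim is timely.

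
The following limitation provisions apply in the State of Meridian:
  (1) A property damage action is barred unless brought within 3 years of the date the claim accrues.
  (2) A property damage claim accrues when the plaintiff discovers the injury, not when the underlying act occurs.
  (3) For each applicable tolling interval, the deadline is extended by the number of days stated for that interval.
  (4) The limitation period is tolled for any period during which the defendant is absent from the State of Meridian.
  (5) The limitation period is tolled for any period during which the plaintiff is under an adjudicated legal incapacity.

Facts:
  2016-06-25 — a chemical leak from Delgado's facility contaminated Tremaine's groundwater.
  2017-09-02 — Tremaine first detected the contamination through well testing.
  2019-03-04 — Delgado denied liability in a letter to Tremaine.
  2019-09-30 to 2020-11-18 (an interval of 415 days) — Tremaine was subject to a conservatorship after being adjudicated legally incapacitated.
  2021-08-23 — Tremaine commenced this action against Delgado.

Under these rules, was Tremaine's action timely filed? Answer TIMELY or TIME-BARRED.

TIMELY

The claim did not accrue until Tremaine discovered the injury on 2017-09-02; the 2016-06-25 act date does not start the clock under the stated rule.
Adding the 3 years base period to 2017-09-02 gives a deadline of 2020-09-02, before any tolling.
The plaintiff's legal incapacity from 2019-09-30 to 2020-11-18 tolled the period for 415 days, extending the deadline to 2021-10-22.
Nothing else in the chronology tolls or restarts the period.
Filing on 2021-08-23 beat the 2021-10-22 deadline — the action is timely.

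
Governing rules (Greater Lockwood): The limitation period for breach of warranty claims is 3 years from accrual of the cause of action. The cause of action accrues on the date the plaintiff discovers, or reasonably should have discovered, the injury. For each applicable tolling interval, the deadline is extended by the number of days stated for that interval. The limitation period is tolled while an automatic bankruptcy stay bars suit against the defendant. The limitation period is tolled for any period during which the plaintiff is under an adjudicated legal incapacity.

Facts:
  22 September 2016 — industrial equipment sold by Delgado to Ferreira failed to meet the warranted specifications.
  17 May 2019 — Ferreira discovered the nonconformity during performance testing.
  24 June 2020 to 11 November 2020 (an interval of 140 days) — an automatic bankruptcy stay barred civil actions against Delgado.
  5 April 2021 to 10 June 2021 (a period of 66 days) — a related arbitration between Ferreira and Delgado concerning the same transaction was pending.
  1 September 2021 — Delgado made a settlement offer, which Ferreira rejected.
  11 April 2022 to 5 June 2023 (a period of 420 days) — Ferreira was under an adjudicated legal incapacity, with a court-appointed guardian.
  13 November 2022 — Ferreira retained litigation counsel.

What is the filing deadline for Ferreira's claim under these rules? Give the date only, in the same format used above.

The claim did not accrue until Ferreira discovered the injury on 17 May 2019; the 22 September 2016 act date does not start the clock under the stated rule.
3 years from 17 May 2019 is 17 May 2022.
The automatic bankruptcy stay from 24 June 2020 to 11 November 2020 tolled the period for 140 days, extending the deadline to 4 October 2022.
The period was tolled for 420 days by the plaintiff's legal incapacity (11 April 2022 to 5 June 2023), pushing the deadline to 28 November 2023.
The pending related arbitration from 5 April 2021 to 10 June 2021 does not toll the period, because no stated rule makes a pending arbitration a tolling event.
None of the other events listed affects the running of the period under the stated rules.

28 November 2023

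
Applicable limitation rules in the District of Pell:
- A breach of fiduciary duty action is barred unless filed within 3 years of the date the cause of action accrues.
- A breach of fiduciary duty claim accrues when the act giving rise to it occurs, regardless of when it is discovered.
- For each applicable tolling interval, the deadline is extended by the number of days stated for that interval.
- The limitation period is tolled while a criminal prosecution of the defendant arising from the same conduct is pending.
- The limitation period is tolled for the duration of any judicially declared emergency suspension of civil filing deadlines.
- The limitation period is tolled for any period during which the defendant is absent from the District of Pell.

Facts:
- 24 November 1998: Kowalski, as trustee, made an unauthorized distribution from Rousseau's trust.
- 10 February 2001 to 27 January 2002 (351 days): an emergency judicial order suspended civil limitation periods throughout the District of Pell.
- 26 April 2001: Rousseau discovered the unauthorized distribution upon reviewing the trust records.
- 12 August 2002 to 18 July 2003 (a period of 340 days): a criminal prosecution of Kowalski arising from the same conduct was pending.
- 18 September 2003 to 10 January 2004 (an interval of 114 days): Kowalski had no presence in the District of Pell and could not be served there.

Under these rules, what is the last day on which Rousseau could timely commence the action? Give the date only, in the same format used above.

The claim accrued on 24 November 1998, when the wrongful act occurred; under the stated occurrence rule the 26 April 2001 discovery does not delay accrual.
3 years from 24 November 1998 is 24 November 2001.
Because the emergency suspension of filing deadlines ran from 10 February 2001 to 27 January 2002, the deadline is extended by 351 days to 10 November 2002.
Because the pending criminal prosecution ran from 12 August 2002 to 18 July 2003, the deadline is extended by 340 days to 16 October 2003.
The defendant's absence from the jurisdiction from 18 September 2003 to 10 January 2004 tolled the period for 114 days, extending the deadline to 7 February 2004.

7 February 2004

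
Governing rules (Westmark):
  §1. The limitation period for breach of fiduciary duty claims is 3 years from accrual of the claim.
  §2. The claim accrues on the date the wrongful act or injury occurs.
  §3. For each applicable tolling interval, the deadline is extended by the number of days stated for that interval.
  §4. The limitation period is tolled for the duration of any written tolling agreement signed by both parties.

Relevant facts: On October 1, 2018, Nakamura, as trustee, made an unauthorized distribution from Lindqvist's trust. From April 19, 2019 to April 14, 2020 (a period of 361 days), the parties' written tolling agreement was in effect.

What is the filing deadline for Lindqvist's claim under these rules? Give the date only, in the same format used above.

The limitation period began to run on October 1, 2018.
Adding the 3 years base period to October 1, 2018 gives a deadline of October 1, 2021, before any tolling.
The written tolling agreement from April 19, 2019 to April 14, 2020 tolled the period for 361 days, extending the deadline to September 27, 2022.

September 27, 2022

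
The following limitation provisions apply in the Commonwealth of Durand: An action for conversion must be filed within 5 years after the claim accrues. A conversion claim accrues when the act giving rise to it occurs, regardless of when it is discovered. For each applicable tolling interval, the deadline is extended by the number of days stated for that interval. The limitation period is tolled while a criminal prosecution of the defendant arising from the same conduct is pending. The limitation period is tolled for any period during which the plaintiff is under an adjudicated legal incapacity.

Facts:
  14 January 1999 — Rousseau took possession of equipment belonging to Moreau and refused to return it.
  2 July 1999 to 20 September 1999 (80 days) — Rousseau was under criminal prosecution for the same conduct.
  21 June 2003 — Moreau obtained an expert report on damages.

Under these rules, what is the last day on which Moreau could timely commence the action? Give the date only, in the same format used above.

3 April 2004

The claim accrued on 14 January 1999, when the wrongful act occurred.
Adding the 5 years base period to 14 January 1999 gives a deadline of 14 January 2004, before any tolling.
Because the pending criminal prosecution ran from 2 July 1999 to 20 September 1999, the deadline is extended by 80 days to 3 April 2004.
None of the other events listed affects the running of the period under the stated rules.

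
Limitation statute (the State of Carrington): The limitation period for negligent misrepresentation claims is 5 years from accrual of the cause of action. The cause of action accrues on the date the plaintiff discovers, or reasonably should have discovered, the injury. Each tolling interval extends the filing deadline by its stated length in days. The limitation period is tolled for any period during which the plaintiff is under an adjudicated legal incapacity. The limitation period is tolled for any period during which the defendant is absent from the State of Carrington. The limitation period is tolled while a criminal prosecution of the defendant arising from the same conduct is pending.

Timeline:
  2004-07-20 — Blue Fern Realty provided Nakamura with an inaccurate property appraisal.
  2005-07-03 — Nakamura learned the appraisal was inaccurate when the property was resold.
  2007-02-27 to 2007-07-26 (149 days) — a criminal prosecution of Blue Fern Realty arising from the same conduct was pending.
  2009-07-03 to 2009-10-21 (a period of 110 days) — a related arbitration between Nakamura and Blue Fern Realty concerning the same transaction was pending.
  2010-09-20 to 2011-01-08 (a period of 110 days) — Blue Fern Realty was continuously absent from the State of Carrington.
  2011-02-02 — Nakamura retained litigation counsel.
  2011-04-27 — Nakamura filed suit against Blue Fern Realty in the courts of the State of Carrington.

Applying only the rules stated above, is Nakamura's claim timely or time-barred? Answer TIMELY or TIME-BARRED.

TIME-BARRED

Accrual is tied to discovery, so the period began on 2005-07-03 rather than on 2004-07-20 when the act occurred.
5 years from 2005-07-03 is 2010-07-03.
Because the pending criminal prosecution ran from 2007-02-27 to 2007-07-26, the deadline is extended by 149 days to 2010-11-29.
The period was tolled for 110 days by the defendant's absence from the jurisdiction (2010-09-20 to 2011-01-08), pushing the deadline to 2011-03-19.
Although a pending arbitration ran from 2009-07-03 to 2009-10-21, the stated rules do not make that a tolling event, so it is disregarded.
The other events in the timeline have no effect on the limitation period under the stated rules.
Nakamura filed on 2011-04-27, after the 2011-03-19 deadline, so the action is time-barred.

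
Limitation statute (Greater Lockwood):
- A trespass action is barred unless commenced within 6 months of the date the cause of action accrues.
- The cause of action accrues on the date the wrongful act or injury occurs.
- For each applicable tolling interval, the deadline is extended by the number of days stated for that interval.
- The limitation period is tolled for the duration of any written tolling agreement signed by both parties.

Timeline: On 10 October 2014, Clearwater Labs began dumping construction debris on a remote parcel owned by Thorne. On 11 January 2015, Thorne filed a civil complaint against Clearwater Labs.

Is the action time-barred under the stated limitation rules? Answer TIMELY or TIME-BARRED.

TIMELY

The limitation period began to run on 10 October 2014.
6 months from 10 October 2014 is 10 April 2015.
Filing on 11 January 2015 beat the 10 April 2015 deadline — the action is timely.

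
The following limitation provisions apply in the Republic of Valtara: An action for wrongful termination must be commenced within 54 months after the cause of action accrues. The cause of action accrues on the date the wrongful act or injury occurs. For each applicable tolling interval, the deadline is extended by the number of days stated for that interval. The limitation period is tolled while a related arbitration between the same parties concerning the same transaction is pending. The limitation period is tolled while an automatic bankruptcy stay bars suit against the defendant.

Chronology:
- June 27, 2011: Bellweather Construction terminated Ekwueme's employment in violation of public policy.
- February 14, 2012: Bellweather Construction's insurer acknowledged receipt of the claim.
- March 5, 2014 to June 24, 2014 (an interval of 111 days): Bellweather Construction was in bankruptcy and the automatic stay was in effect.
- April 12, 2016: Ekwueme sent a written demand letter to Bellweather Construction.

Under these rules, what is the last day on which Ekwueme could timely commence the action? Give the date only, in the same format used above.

The cause of action accrued on June 27, 2011, the date of the act.
The untolled deadline — 54 months after June 27, 2011 — is December 27, 2015.
The automatic bankruptcy stay from March 5, 2014 to June 24, 2014 tolled the period for 111 days, extending the deadline to April 16, 2016.
Nothing else in the chronology tolls or restarts the period.

April 16, 2016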